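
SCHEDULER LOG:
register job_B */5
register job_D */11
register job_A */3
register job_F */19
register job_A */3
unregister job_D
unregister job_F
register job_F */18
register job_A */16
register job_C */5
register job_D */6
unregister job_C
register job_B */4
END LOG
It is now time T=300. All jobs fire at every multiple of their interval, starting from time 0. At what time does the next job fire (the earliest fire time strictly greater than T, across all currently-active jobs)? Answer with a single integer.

Op 1: register job_B */5 -> active={job_B:*/5}
Op 2: register job_D */11 -> active={job_B:*/5, job_D:*/11}
Op 3: register job_A */3 -> active={job_A:*/3, job_B:*/5, job_D:*/11}
Op 4: register job_F */19 -> active={job_A:*/3, job_B:*/5, job_D:*/11, job_F:*/19}
Op 5: register job_A */3 -> active={job_A:*/3, job_B:*/5, job_D:*/11, job_F:*/19}
Op 6: unregister job_D -> active={job_A:*/3, job_B:*/5, job_F:*/19}
Op 7: unregister job_F -> active={job_A:*/3, job_B:*/5}
Op 8: register job_F */18 -> active={job_A:*/3, job_B:*/5, job_F:*/18}
Op 9: register job_A */16 -> active={job_A:*/16, job_B:*/5, job_F:*/18}
Op 10: register job_C */5 -> active={job_A:*/16, job_B:*/5, job_C:*/5, job_F:*/18}
Op 11: register job_D */6 -> active={job_A:*/16, job_B:*/5, job_C:*/5, job_D:*/6, job_F:*/18}
Op 12: unregister job_C -> active={job_A:*/16, job_B:*/5, job_D:*/6, job_F:*/18}
Op 13: register job_B */4 -> active={job_A:*/16, job_B:*/4, job_D:*/6, job_F:*/18}
  job_A: interval 16, next fire after T=300 is 304
  job_B: interval 4, next fire after T=300 is 304
  job_D: interval 6, next fire after T=300 is 306
  job_F: interval 18, next fire after T=300 is 306
Earliest fire time = 304 (job job_A)

Answer: 304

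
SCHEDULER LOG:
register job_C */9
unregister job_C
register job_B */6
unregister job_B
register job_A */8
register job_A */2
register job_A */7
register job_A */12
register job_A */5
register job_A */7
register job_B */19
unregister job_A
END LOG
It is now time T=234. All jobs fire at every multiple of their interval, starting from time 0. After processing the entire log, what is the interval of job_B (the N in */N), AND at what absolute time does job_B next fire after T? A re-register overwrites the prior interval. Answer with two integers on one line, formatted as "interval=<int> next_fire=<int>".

Op 1: register job_C */9 -> active={job_C:*/9}
Op 2: unregister job_C -> active={}
Op 3: register job_B */6 -> active={job_B:*/6}
Op 4: unregister job_B -> active={}
Op 5: register job_A */8 -> active={job_A:*/8}
Op 6: register job_A */2 -> active={job_A:*/2}
Op 7: register job_A */7 -> active={job_A:*/7}
Op 8: register job_A */12 -> active={job_A:*/12}
Op 9: register job_A */5 -> active={job_A:*/5}
Op 10: register job_A */7 -> active={job_A:*/7}
Op 11: register job_B */19 -> active={job_A:*/7, job_B:*/19}
Op 12: unregister job_A -> active={job_B:*/19}
Final interval of job_B = 19
Next fire of job_B after T=234: (234//19+1)*19 = 247

Answer: interval=19 next_fire=247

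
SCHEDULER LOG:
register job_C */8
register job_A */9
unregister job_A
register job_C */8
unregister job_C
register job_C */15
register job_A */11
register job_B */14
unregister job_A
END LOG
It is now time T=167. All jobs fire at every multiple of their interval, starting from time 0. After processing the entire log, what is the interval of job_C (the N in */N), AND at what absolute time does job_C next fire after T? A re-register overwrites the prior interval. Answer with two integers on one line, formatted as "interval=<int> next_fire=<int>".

Answer: interval=15 next_fire=180

Derivation:
Op 1: register job_C */8 -> active={job_C:*/8}
Op 2: register job_A */9 -> active={job_A:*/9, job_C:*/8}
Op 3: unregister job_A -> active={job_C:*/8}
Op 4: register job_C */8 -> active={job_C:*/8}
Op 5: unregister job_C -> active={}
Op 6: register job_C */15 -> active={job_C:*/15}
Op 7: register job_A */11 -> active={job_A:*/11, job_C:*/15}
Op 8: register job_B */14 -> active={job_A:*/11, job_B:*/14, job_C:*/15}
Op 9: unregister job_A -> active={job_B:*/14, job_C:*/15}
Final interval of job_C = 15
Next fire of job_C after T=167: (167//15+1)*15 = 180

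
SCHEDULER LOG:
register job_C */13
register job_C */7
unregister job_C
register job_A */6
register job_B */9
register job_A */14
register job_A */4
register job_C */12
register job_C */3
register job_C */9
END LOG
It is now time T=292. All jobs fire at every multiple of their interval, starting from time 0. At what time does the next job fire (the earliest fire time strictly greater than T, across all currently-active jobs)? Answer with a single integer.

Answer: 296

Derivation:
Op 1: register job_C */13 -> active={job_C:*/13}
Op 2: register job_C */7 -> active={job_C:*/7}
Op 3: unregister job_C -> active={}
Op 4: register job_A */6 -> active={job_A:*/6}
Op 5: register job_B */9 -> active={job_A:*/6, job_B:*/9}
Op 6: register job_A */14 -> active={job_A:*/14, job_B:*/9}
Op 7: register job_A */4 -> active={job_A:*/4, job_B:*/9}
Op 8: register job_C */12 -> active={job_A:*/4, job_B:*/9, job_C:*/12}
Op 9: register job_C */3 -> active={job_A:*/4, job_B:*/9, job_C:*/3}
Op 10: register job_C */9 -> active={job_A:*/4, job_B:*/9, job_C:*/9}
  job_A: interval 4, next fire after T=292 is 296
  job_B: interval 9, next fire after T=292 is 297
  job_C: interval 9, next fire after T=292 is 297
Earliest fire time = 296 (job job_A)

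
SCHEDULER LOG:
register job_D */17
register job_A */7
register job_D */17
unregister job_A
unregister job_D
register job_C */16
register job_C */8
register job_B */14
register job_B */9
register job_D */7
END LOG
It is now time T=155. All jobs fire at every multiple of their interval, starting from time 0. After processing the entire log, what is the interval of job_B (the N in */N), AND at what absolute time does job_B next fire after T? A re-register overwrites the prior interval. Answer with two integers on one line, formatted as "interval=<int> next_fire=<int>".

Answer: interval=9 next_fire=162

Derivation:
Op 1: register job_D */17 -> active={job_D:*/17}
Op 2: register job_A */7 -> active={job_A:*/7, job_D:*/17}
Op 3: register job_D */17 -> active={job_A:*/7, job_D:*/17}
Op 4: unregister job_A -> active={job_D:*/17}
Op 5: unregister job_D -> active={}
Op 6: register job_C */16 -> active={job_C:*/16}
Op 7: register job_C */8 -> active={job_C:*/8}
Op 8: register job_B */14 -> active={job_B:*/14, job_C:*/8}
Op 9: register job_B */9 -> active={job_B:*/9, job_C:*/8}
Op 10: register job_D */7 -> active={job_B:*/9, job_C:*/8, job_D:*/7}
Final interval of job_B = 9
Next fire of job_B after T=155: (155//9+1)*9 = 162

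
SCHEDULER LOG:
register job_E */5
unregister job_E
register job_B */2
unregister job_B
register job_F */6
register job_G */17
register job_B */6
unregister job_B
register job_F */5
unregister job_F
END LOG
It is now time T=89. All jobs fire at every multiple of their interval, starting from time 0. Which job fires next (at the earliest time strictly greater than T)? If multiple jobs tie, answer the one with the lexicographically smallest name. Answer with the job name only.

Answer: job_G

Derivation:
Op 1: register job_E */5 -> active={job_E:*/5}
Op 2: unregister job_E -> active={}
Op 3: register job_B */2 -> active={job_B:*/2}
Op 4: unregister job_B -> active={}
Op 5: register job_F */6 -> active={job_F:*/6}
Op 6: register job_G */17 -> active={job_F:*/6, job_G:*/17}
Op 7: register job_B */6 -> active={job_B:*/6, job_F:*/6, job_G:*/17}
Op 8: unregister job_B -> active={job_F:*/6, job_G:*/17}
Op 9: register job_F */5 -> active={job_F:*/5, job_G:*/17}
Op 10: unregister job_F -> active={job_G:*/17}
  job_G: interval 17, next fire after T=89 is 102
Earliest = 102, winner (lex tiebreak) = job_G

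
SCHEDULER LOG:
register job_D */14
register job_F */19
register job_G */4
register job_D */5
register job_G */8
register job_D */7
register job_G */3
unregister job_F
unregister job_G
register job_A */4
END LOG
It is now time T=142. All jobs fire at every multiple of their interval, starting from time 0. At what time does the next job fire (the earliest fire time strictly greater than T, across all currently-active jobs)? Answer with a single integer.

Answer: 144

Derivation:
Op 1: register job_D */14 -> active={job_D:*/14}
Op 2: register job_F */19 -> active={job_D:*/14, job_F:*/19}
Op 3: register job_G */4 -> active={job_D:*/14, job_F:*/19, job_G:*/4}
Op 4: register job_D */5 -> active={job_D:*/5, job_F:*/19, job_G:*/4}
Op 5: register job_G */8 -> active={job_D:*/5, job_F:*/19, job_G:*/8}
Op 6: register job_D */7 -> active={job_D:*/7, job_F:*/19, job_G:*/8}
Op 7: register job_G */3 -> active={job_D:*/7, job_F:*/19, job_G:*/3}
Op 8: unregister job_F -> active={job_D:*/7, job_G:*/3}
Op 9: unregister job_G -> active={job_D:*/7}
Op 10: register job_A */4 -> active={job_A:*/4, job_D:*/7}
  job_A: interval 4, next fire after T=142 is 144
  job_D: interval 7, next fire after T=142 is 147
Earliest fire time = 144 (job job_A)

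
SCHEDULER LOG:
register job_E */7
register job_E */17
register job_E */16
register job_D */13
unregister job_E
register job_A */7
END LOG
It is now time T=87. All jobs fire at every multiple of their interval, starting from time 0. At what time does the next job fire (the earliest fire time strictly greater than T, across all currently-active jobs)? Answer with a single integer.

Op 1: register job_E */7 -> active={job_E:*/7}
Op 2: register job_E */17 -> active={job_E:*/17}
Op 3: register job_E */16 -> active={job_E:*/16}
Op 4: register job_D */13 -> active={job_D:*/13, job_E:*/16}
Op 5: unregister job_E -> active={job_D:*/13}
Op 6: register job_A */7 -> active={job_A:*/7, job_D:*/13}
  job_A: interval 7, next fire after T=87 is 91
  job_D: interval 13, next fire after T=87 is 91
Earliest fire time = 91 (job job_A)

Answer: 91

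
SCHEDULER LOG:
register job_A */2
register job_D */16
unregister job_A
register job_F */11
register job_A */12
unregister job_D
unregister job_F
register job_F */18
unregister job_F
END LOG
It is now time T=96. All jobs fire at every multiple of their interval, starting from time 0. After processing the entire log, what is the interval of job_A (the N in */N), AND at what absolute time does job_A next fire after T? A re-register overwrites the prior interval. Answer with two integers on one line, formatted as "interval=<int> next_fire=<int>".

Op 1: register job_A */2 -> active={job_A:*/2}
Op 2: register job_D */16 -> active={job_A:*/2, job_D:*/16}
Op 3: unregister job_A -> active={job_D:*/16}
Op 4: register job_F */11 -> active={job_D:*/16, job_F:*/11}
Op 5: register job_A */12 -> active={job_A:*/12, job_D:*/16, job_F:*/11}
Op 6: unregister job_D -> active={job_A:*/12, job_F:*/11}
Op 7: unregister job_F -> active={job_A:*/12}
Op 8: register job_F */18 -> active={job_A:*/12, job_F:*/18}
Op 9: unregister job_F -> active={job_A:*/12}
Final interval of job_A = 12
Next fire of job_A after T=96: (96//12+1)*12 = 108

Answer: interval=12 next_fire=108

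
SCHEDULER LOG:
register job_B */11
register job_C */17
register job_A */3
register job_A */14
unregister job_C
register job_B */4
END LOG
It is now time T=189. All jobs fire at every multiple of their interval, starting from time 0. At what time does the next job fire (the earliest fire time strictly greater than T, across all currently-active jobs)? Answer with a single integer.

Answer: 192

Derivation:
Op 1: register job_B */11 -> active={job_B:*/11}
Op 2: register job_C */17 -> active={job_B:*/11, job_C:*/17}
Op 3: register job_A */3 -> active={job_A:*/3, job_B:*/11, job_C:*/17}
Op 4: register job_A */14 -> active={job_A:*/14, job_B:*/11, job_C:*/17}
Op 5: unregister job_C -> active={job_A:*/14, job_B:*/11}
Op 6: register job_B */4 -> active={job_A:*/14, job_B:*/4}
  job_A: interval 14, next fire after T=189 is 196
  job_B: interval 4, next fire after T=189 is 192
Earliest fire time = 192 (job job_B)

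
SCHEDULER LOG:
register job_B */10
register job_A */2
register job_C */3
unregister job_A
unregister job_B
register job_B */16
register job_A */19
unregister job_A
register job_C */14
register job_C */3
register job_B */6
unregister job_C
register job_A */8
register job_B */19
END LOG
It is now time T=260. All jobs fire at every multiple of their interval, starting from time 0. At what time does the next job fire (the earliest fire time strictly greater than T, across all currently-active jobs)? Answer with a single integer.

Op 1: register job_B */10 -> active={job_B:*/10}
Op 2: register job_A */2 -> active={job_A:*/2, job_B:*/10}
Op 3: register job_C */3 -> active={job_A:*/2, job_B:*/10, job_C:*/3}
Op 4: unregister job_A -> active={job_B:*/10, job_C:*/3}
Op 5: unregister job_B -> active={job_C:*/3}
Op 6: register job_B */16 -> active={job_B:*/16, job_C:*/3}
Op 7: register job_A */19 -> active={job_A:*/19, job_B:*/16, job_C:*/3}
Op 8: unregister job_A -> active={job_B:*/16, job_C:*/3}
Op 9: register job_C */14 -> active={job_B:*/16, job_C:*/14}
Op 10: register job_C */3 -> active={job_B:*/16, job_C:*/3}
Op 11: register job_B */6 -> active={job_B:*/6, job_C:*/3}
Op 12: unregister job_C -> active={job_B:*/6}
Op 13: register job_A */8 -> active={job_A:*/8, job_B:*/6}
Op 14: register job_B */19 -> active={job_A:*/8, job_B:*/19}
  job_A: interval 8, next fire after T=260 is 264
  job_B: interval 19, next fire after T=260 is 266
Earliest fire time = 264 (job job_A)

Answer: 264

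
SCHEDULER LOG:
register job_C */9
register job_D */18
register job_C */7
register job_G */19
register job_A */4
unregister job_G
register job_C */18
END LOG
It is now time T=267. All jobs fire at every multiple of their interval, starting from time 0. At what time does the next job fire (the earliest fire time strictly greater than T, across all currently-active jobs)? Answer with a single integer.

Answer: 268

Derivation:
Op 1: register job_C */9 -> active={job_C:*/9}
Op 2: register job_D */18 -> active={job_C:*/9, job_D:*/18}
Op 3: register job_C */7 -> active={job_C:*/7, job_D:*/18}
Op 4: register job_G */19 -> active={job_C:*/7, job_D:*/18, job_G:*/19}
Op 5: register job_A */4 -> active={job_A:*/4, job_C:*/7, job_D:*/18, job_G:*/19}
Op 6: unregister job_G -> active={job_A:*/4, job_C:*/7, job_D:*/18}
Op 7: register job_C */18 -> active={job_A:*/4, job_C:*/18, job_D:*/18}
  job_A: interval 4, next fire after T=267 is 268
  job_C: interval 18, next fire after T=267 is 270
  job_D: interval 18, next fire after T=267 is 270
Earliest fire time = 268 (job job_A)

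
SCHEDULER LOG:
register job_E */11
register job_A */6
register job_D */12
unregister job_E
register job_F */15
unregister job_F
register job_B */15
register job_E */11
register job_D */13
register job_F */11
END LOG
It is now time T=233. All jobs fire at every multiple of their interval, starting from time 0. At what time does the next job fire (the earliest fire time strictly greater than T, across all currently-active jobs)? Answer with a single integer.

Answer: 234

Derivation:
Op 1: register job_E */11 -> active={job_E:*/11}
Op 2: register job_A */6 -> active={job_A:*/6, job_E:*/11}
Op 3: register job_D */12 -> active={job_A:*/6, job_D:*/12, job_E:*/11}
Op 4: unregister job_E -> active={job_A:*/6, job_D:*/12}
Op 5: register job_F */15 -> active={job_A:*/6, job_D:*/12, job_F:*/15}
Op 6: unregister job_F -> active={job_A:*/6, job_D:*/12}
Op 7: register job_B */15 -> active={job_A:*/6, job_B:*/15, job_D:*/12}
Op 8: register job_E */11 -> active={job_A:*/6, job_B:*/15, job_D:*/12, job_E:*/11}
Op 9: register job_D */13 -> active={job_A:*/6, job_B:*/15, job_D:*/13, job_E:*/11}
Op 10: register job_F */11 -> active={job_A:*/6, job_B:*/15, job_D:*/13, job_E:*/11, job_F:*/11}
  job_A: interval 6, next fire after T=233 is 234
  job_B: interval 15, next fire after T=233 is 240
  job_D: interval 13, next fire after T=233 is 234
  job_E: interval 11, next fire after T=233 is 242
  job_F: interval 11, next fire after T=233 is 242
Earliest fire time = 234 (job job_A)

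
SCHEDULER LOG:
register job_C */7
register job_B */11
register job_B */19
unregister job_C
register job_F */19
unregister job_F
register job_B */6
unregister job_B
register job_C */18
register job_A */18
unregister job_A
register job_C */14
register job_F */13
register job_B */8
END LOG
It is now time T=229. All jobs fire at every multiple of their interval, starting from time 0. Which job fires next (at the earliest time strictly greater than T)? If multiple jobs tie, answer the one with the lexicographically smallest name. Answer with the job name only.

Answer: job_B

Derivation:
Op 1: register job_C */7 -> active={job_C:*/7}
Op 2: register job_B */11 -> active={job_B:*/11, job_C:*/7}
Op 3: register job_B */19 -> active={job_B:*/19, job_C:*/7}
Op 4: unregister job_C -> active={job_B:*/19}
Op 5: register job_F */19 -> active={job_B:*/19, job_F:*/19}
Op 6: unregister job_F -> active={job_B:*/19}
Op 7: register job_B */6 -> active={job_B:*/6}
Op 8: unregister job_B -> active={}
Op 9: register job_C */18 -> active={job_C:*/18}
Op 10: register job_A */18 -> active={job_A:*/18, job_C:*/18}
Op 11: unregister job_A -> active={job_C:*/18}
Op 12: register job_C */14 -> active={job_C:*/14}
Op 13: register job_F */13 -> active={job_C:*/14, job_F:*/13}
Op 14: register job_B */8 -> active={job_B:*/8, job_C:*/14, job_F:*/13}
  job_B: interval 8, next fire after T=229 is 232
  job_C: interval 14, next fire after T=229 is 238
  job_F: interval 13, next fire after T=229 is 234
Earliest = 232, winner (lex tiebreak) = job_B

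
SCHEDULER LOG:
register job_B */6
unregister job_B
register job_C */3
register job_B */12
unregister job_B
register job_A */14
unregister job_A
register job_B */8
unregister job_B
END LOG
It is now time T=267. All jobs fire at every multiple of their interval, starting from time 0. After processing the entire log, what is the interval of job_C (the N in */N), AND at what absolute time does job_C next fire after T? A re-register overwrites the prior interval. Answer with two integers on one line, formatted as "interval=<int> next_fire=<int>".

Answer: interval=3 next_fire=270

Derivation:
Op 1: register job_B */6 -> active={job_B:*/6}
Op 2: unregister job_B -> active={}
Op 3: register job_C */3 -> active={job_C:*/3}
Op 4: register job_B */12 -> active={job_B:*/12, job_C:*/3}
Op 5: unregister job_B -> active={job_C:*/3}
Op 6: register job_A */14 -> active={job_A:*/14, job_C:*/3}
Op 7: unregister job_A -> active={job_C:*/3}
Op 8: register job_B */8 -> active={job_B:*/8, job_C:*/3}
Op 9: unregister job_B -> active={job_C:*/3}
Final interval of job_C = 3
Next fire of job_C after T=267: (267//3+1)*3 = 270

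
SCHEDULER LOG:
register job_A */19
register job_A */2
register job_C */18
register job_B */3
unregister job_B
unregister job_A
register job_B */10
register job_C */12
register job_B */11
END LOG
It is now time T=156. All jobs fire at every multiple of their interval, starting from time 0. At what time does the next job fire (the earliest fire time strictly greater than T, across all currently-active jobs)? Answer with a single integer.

Answer: 165

Derivation:
Op 1: register job_A */19 -> active={job_A:*/19}
Op 2: register job_A */2 -> active={job_A:*/2}
Op 3: register job_C */18 -> active={job_A:*/2, job_C:*/18}
Op 4: register job_B */3 -> active={job_A:*/2, job_B:*/3, job_C:*/18}
Op 5: unregister job_B -> active={job_A:*/2, job_C:*/18}
Op 6: unregister job_A -> active={job_C:*/18}
Op 7: register job_B */10 -> active={job_B:*/10, job_C:*/18}
Op 8: register job_C */12 -> active={job_B:*/10, job_C:*/12}
Op 9: register job_B */11 -> active={job_B:*/11, job_C:*/12}
  job_B: interval 11, next fire after T=156 is 165
  job_C: interval 12, next fire after T=156 is 168
Earliest fire time = 165 (job job_B)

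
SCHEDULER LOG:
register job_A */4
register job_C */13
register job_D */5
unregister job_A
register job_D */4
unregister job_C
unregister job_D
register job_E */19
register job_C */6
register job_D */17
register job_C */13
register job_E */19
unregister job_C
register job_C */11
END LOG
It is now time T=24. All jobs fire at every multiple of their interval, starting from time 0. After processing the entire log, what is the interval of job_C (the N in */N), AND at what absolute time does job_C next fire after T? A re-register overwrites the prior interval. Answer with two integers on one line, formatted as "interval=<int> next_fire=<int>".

Op 1: register job_A */4 -> active={job_A:*/4}
Op 2: register job_C */13 -> active={job_A:*/4, job_C:*/13}
Op 3: register job_D */5 -> active={job_A:*/4, job_C:*/13, job_D:*/5}
Op 4: unregister job_A -> active={job_C:*/13, job_D:*/5}
Op 5: register job_D */4 -> active={job_C:*/13, job_D:*/4}
Op 6: unregister job_C -> active={job_D:*/4}
Op 7: unregister job_D -> active={}
Op 8: register job_E */19 -> active={job_E:*/19}
Op 9: register job_C */6 -> active={job_C:*/6, job_E:*/19}
Op 10: register job_D */17 -> active={job_C:*/6, job_D:*/17, job_E:*/19}
Op 11: register job_C */13 -> active={job_C:*/13, job_D:*/17, job_E:*/19}
Op 12: register job_E */19 -> active={job_C:*/13, job_D:*/17, job_E:*/19}
Op 13: unregister job_C -> active={job_D:*/17, job_E:*/19}
Op 14: register job_C */11 -> active={job_C:*/11, job_D:*/17, job_E:*/19}
Final interval of job_C = 11
Next fire of job_C after T=24: (24//11+1)*11 = 33

Answer: interval=11 next_fire=33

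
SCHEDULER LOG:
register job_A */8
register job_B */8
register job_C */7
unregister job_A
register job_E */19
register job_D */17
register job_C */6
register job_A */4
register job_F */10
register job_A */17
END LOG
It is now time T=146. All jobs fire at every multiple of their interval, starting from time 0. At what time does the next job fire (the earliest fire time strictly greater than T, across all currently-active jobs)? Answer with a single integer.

Op 1: register job_A */8 -> active={job_A:*/8}
Op 2: register job_B */8 -> active={job_A:*/8, job_B:*/8}
Op 3: register job_C */7 -> active={job_A:*/8, job_B:*/8, job_C:*/7}
Op 4: unregister job_A -> active={job_B:*/8, job_C:*/7}
Op 5: register job_E */19 -> active={job_B:*/8, job_C:*/7, job_E:*/19}
Op 6: register job_D */17 -> active={job_B:*/8, job_C:*/7, job_D:*/17, job_E:*/19}
Op 7: register job_C */6 -> active={job_B:*/8, job_C:*/6, job_D:*/17, job_E:*/19}
Op 8: register job_A */4 -> active={job_A:*/4, job_B:*/8, job_C:*/6, job_D:*/17, job_E:*/19}
Op 9: register job_F */10 -> active={job_A:*/4, job_B:*/8, job_C:*/6, job_D:*/17, job_E:*/19, job_F:*/10}
Op 10: register job_A */17 -> active={job_A:*/17, job_B:*/8, job_C:*/6, job_D:*/17, job_E:*/19, job_F:*/10}
  job_A: interval 17, next fire after T=146 is 153
  job_B: interval 8, next fire after T=146 is 152
  job_C: interval 6, next fire after T=146 is 150
  job_D: interval 17, next fire after T=146 is 153
  job_E: interval 19, next fire after T=146 is 152
  job_F: interval 10, next fire after T=146 is 150
Earliest fire time = 150 (job job_C)

Answer: 150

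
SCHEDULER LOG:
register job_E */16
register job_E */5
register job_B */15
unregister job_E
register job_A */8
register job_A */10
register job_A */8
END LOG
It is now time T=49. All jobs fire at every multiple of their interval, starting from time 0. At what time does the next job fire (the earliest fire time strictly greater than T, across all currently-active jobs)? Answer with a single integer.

Answer: 56

Derivation:
Op 1: register job_E */16 -> active={job_E:*/16}
Op 2: register job_E */5 -> active={job_E:*/5}
Op 3: register job_B */15 -> active={job_B:*/15, job_E:*/5}
Op 4: unregister job_E -> active={job_B:*/15}
Op 5: register job_A */8 -> active={job_A:*/8, job_B:*/15}
Op 6: register job_A */10 -> active={job_A:*/10, job_B:*/15}
Op 7: register job_A */8 -> active={job_A:*/8, job_B:*/15}
  job_A: interval 8, next fire after T=49 is 56
  job_B: interval 15, next fire after T=49 is 60
Earliest fire time = 56 (job job_A)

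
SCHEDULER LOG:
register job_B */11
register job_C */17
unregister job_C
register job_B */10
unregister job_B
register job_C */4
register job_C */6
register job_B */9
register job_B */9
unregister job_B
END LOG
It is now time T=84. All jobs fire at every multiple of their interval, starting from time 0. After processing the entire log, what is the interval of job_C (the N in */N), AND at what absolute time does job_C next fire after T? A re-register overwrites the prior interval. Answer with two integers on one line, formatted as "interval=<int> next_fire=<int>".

Op 1: register job_B */11 -> active={job_B:*/11}
Op 2: register job_C */17 -> active={job_B:*/11, job_C:*/17}
Op 3: unregister job_C -> active={job_B:*/11}
Op 4: register job_B */10 -> active={job_B:*/10}
Op 5: unregister job_B -> active={}
Op 6: register job_C */4 -> active={job_C:*/4}
Op 7: register job_C */6 -> active={job_C:*/6}
Op 8: register job_B */9 -> active={job_B:*/9, job_C:*/6}
Op 9: register job_B */9 -> active={job_B:*/9, job_C:*/6}
Op 10: unregister job_B -> active={job_C:*/6}
Final interval of job_C = 6
Next fire of job_C after T=84: (84//6+1)*6 = 90

Answer: interval=6 next_fire=90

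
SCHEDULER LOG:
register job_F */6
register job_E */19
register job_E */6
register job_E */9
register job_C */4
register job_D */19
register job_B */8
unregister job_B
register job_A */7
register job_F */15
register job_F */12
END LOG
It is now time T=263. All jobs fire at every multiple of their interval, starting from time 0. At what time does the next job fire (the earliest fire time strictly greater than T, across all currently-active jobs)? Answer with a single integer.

Answer: 264

Derivation:
Op 1: register job_F */6 -> active={job_F:*/6}
Op 2: register job_E */19 -> active={job_E:*/19, job_F:*/6}
Op 3: register job_E */6 -> active={job_E:*/6, job_F:*/6}
Op 4: register job_E */9 -> active={job_E:*/9, job_F:*/6}
Op 5: register job_C */4 -> active={job_C:*/4, job_E:*/9, job_F:*/6}
Op 6: register job_D */19 -> active={job_C:*/4, job_D:*/19, job_E:*/9, job_F:*/6}
Op 7: register job_B */8 -> active={job_B:*/8, job_C:*/4, job_D:*/19, job_E:*/9, job_F:*/6}
Op 8: unregister job_B -> active={job_C:*/4, job_D:*/19, job_E:*/9, job_F:*/6}
Op 9: register job_A */7 -> active={job_A:*/7, job_C:*/4, job_D:*/19, job_E:*/9, job_F:*/6}
Op 10: register job_F */15 -> active={job_A:*/7, job_C:*/4, job_D:*/19, job_E:*/9, job_F:*/15}
Op 11: register job_F */12 -> active={job_A:*/7, job_C:*/4, job_D:*/19, job_E:*/9, job_F:*/12}
  job_A: interval 7, next fire after T=263 is 266
  job_C: interval 4, next fire after T=263 is 264
  job_D: interval 19, next fire after T=263 is 266
  job_E: interval 9, next fire after T=263 is 270
  job_F: interval 12, next fire after T=263 is 264
Earliest fire time = 264 (job job_C)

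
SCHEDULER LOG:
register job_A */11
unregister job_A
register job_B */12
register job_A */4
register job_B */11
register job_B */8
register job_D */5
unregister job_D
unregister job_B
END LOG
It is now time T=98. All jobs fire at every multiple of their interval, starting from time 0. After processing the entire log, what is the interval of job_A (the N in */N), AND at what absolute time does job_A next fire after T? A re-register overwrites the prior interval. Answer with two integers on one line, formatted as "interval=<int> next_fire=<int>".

Answer: interval=4 next_fire=100

Derivation:
Op 1: register job_A */11 -> active={job_A:*/11}
Op 2: unregister job_A -> active={}
Op 3: register job_B */12 -> active={job_B:*/12}
Op 4: register job_A */4 -> active={job_A:*/4, job_B:*/12}
Op 5: register job_B */11 -> active={job_A:*/4, job_B:*/11}
Op 6: register job_B */8 -> active={job_A:*/4, job_B:*/8}
Op 7: register job_D */5 -> active={job_A:*/4, job_B:*/8, job_D:*/5}
Op 8: unregister job_D -> active={job_A:*/4, job_B:*/8}
Op 9: unregister job_B -> active={job_A:*/4}
Final interval of job_A = 4
Next fire of job_A after T=98: (98//4+1)*4 = 100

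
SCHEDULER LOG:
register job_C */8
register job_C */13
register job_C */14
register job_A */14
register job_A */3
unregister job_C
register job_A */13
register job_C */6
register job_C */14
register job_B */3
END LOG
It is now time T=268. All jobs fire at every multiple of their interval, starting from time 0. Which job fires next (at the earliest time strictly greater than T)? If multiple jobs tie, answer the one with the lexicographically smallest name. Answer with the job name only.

Op 1: register job_C */8 -> active={job_C:*/8}
Op 2: register job_C */13 -> active={job_C:*/13}
Op 3: register job_C */14 -> active={job_C:*/14}
Op 4: register job_A */14 -> active={job_A:*/14, job_C:*/14}
Op 5: register job_A */3 -> active={job_A:*/3, job_C:*/14}
Op 6: unregister job_C -> active={job_A:*/3}
Op 7: register job_A */13 -> active={job_A:*/13}
Op 8: register job_C */6 -> active={job_A:*/13, job_C:*/6}
Op 9: register job_C */14 -> active={job_A:*/13, job_C:*/14}
Op 10: register job_B */3 -> active={job_A:*/13, job_B:*/3, job_C:*/14}
  job_A: interval 13, next fire after T=268 is 273
  job_B: interval 3, next fire after T=268 is 270
  job_C: interval 14, next fire after T=268 is 280
Earliest = 270, winner (lex tiebreak) = job_B

Answer: job_B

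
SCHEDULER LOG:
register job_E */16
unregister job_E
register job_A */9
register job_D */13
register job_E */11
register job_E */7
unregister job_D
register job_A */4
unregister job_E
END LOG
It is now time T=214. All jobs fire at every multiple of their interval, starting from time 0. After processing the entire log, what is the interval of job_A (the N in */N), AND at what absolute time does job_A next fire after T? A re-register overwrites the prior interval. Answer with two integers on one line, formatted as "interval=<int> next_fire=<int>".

Answer: interval=4 next_fire=216

Derivation:
Op 1: register job_E */16 -> active={job_E:*/16}
Op 2: unregister job_E -> active={}
Op 3: register job_A */9 -> active={job_A:*/9}
Op 4: register job_D */13 -> active={job_A:*/9, job_D:*/13}
Op 5: register job_E */11 -> active={job_A:*/9, job_D:*/13, job_E:*/11}
Op 6: register job_E */7 -> active={job_A:*/9, job_D:*/13, job_E:*/7}
Op 7: unregister job_D -> active={job_A:*/9, job_E:*/7}
Op 8: register job_A */4 -> active={job_A:*/4, job_E:*/7}
Op 9: unregister job_E -> active={job_A:*/4}
Final interval of job_A = 4
Next fire of job_A after T=214: (214//4+1)*4 = 216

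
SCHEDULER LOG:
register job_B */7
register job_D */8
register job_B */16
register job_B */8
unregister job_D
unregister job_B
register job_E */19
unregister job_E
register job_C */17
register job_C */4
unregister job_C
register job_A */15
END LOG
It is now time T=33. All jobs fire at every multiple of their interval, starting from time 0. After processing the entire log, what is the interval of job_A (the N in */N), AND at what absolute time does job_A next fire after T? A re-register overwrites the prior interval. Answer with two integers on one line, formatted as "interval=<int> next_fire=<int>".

Op 1: register job_B */7 -> active={job_B:*/7}
Op 2: register job_D */8 -> active={job_B:*/7, job_D:*/8}
Op 3: register job_B */16 -> active={job_B:*/16, job_D:*/8}
Op 4: register job_B */8 -> active={job_B:*/8, job_D:*/8}
Op 5: unregister job_D -> active={job_B:*/8}
Op 6: unregister job_B -> active={}
Op 7: register job_E */19 -> active={job_E:*/19}
Op 8: unregister job_E -> active={}
Op 9: register job_C */17 -> active={job_C:*/17}
Op 10: register job_C */4 -> active={job_C:*/4}
Op 11: unregister job_C -> active={}
Op 12: register job_A */15 -> active={job_A:*/15}
Final interval of job_A = 15
Next fire of job_A after T=33: (33//15+1)*15 = 45

Answer: interval=15 next_fire=45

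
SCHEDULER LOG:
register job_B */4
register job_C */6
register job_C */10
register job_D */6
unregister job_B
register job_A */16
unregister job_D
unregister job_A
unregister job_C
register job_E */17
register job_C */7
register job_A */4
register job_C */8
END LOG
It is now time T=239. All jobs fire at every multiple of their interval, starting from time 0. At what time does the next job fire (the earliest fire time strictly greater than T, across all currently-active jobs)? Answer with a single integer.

Op 1: register job_B */4 -> active={job_B:*/4}
Op 2: register job_C */6 -> active={job_B:*/4, job_C:*/6}
Op 3: register job_C */10 -> active={job_B:*/4, job_C:*/10}
Op 4: register job_D */6 -> active={job_B:*/4, job_C:*/10, job_D:*/6}
Op 5: unregister job_B -> active={job_C:*/10, job_D:*/6}
Op 6: register job_A */16 -> active={job_A:*/16, job_C:*/10, job_D:*/6}
Op 7: unregister job_D -> active={job_A:*/16, job_C:*/10}
Op 8: unregister job_A -> active={job_C:*/10}
Op 9: unregister job_C -> active={}
Op 10: register job_E */17 -> active={job_E:*/17}
Op 11: register job_C */7 -> active={job_C:*/7, job_E:*/17}
Op 12: register job_A */4 -> active={job_A:*/4, job_C:*/7, job_E:*/17}
Op 13: register job_C */8 -> active={job_A:*/4, job_C:*/8, job_E:*/17}
  job_A: interval 4, next fire after T=239 is 240
  job_C: interval 8, next fire after T=239 is 240
  job_E: interval 17, next fire after T=239 is 255
Earliest fire time = 240 (job job_A)

Answer: 240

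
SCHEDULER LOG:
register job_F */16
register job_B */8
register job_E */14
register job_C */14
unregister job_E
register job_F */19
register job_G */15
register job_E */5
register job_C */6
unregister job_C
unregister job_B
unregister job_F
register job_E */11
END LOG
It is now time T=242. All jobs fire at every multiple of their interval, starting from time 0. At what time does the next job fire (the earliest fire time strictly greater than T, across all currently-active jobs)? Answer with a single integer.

Op 1: register job_F */16 -> active={job_F:*/16}
Op 2: register job_B */8 -> active={job_B:*/8, job_F:*/16}
Op 3: register job_E */14 -> active={job_B:*/8, job_E:*/14, job_F:*/16}
Op 4: register job_C */14 -> active={job_B:*/8, job_C:*/14, job_E:*/14, job_F:*/16}
Op 5: unregister job_E -> active={job_B:*/8, job_C:*/14, job_F:*/16}
Op 6: register job_F */19 -> active={job_B:*/8, job_C:*/14, job_F:*/19}
Op 7: register job_G */15 -> active={job_B:*/8, job_C:*/14, job_F:*/19, job_G:*/15}
Op 8: register job_E */5 -> active={job_B:*/8, job_C:*/14, job_E:*/5, job_F:*/19, job_G:*/15}
Op 9: register job_C */6 -> active={job_B:*/8, job_C:*/6, job_E:*/5, job_F:*/19, job_G:*/15}
Op 10: unregister job_C -> active={job_B:*/8, job_E:*/5, job_F:*/19, job_G:*/15}
Op 11: unregister job_B -> active={job_E:*/5, job_F:*/19, job_G:*/15}
Op 12: unregister job_F -> active={job_E:*/5, job_G:*/15}
Op 13: register job_E */11 -> active={job_E:*/11, job_G:*/15}
  job_E: interval 11, next fire after T=242 is 253
  job_G: interval 15, next fire after T=242 is 255
Earliest fire time = 253 (job job_E)

Answer: 253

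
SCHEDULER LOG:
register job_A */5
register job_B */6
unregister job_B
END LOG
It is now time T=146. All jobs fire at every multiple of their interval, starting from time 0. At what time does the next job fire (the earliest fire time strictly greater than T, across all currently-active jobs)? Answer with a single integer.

Answer: 150

Derivation:
Op 1: register job_A */5 -> active={job_A:*/5}
Op 2: register job_B */6 -> active={job_A:*/5, job_B:*/6}
Op 3: unregister job_B -> active={job_A:*/5}
  job_A: interval 5, next fire after T=146 is 150
Earliest fire time = 150 (job job_A)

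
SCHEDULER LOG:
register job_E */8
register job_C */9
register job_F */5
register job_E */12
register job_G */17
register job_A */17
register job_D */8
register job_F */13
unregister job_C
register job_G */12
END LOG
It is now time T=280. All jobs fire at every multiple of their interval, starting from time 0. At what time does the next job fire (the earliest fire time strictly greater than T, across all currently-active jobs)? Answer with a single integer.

Op 1: register job_E */8 -> active={job_E:*/8}
Op 2: register job_C */9 -> active={job_C:*/9, job_E:*/8}
Op 3: register job_F */5 -> active={job_C:*/9, job_E:*/8, job_F:*/5}
Op 4: register job_E */12 -> active={job_C:*/9, job_E:*/12, job_F:*/5}
Op 5: register job_G */17 -> active={job_C:*/9, job_E:*/12, job_F:*/5, job_G:*/17}
Op 6: register job_A */17 -> active={job_A:*/17, job_C:*/9, job_E:*/12, job_F:*/5, job_G:*/17}
Op 7: register job_D */8 -> active={job_A:*/17, job_C:*/9, job_D:*/8, job_E:*/12, job_F:*/5, job_G:*/17}
Op 8: register job_F */13 -> active={job_A:*/17, job_C:*/9, job_D:*/8, job_E:*/12, job_F:*/13, job_G:*/17}
Op 9: unregister job_C -> active={job_A:*/17, job_D:*/8, job_E:*/12, job_F:*/13, job_G:*/17}
Op 10: register job_G */12 -> active={job_A:*/17, job_D:*/8, job_E:*/12, job_F:*/13, job_G:*/12}
  job_A: interval 17, next fire after T=280 is 289
  job_D: interval 8, next fire after T=280 is 288
  job_E: interval 12, next fire after T=280 is 288
  job_F: interval 13, next fire after T=280 is 286
  job_G: interval 12, next fire after T=280 is 288
Earliest fire time = 286 (job job_F)

Answer: 286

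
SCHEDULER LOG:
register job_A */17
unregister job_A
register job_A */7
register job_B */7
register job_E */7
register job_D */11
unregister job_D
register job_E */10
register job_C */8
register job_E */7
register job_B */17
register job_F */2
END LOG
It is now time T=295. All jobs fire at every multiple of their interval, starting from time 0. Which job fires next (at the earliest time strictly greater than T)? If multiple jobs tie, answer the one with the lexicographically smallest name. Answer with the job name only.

Op 1: register job_A */17 -> active={job_A:*/17}
Op 2: unregister job_A -> active={}
Op 3: register job_A */7 -> active={job_A:*/7}
Op 4: register job_B */7 -> active={job_A:*/7, job_B:*/7}
Op 5: register job_E */7 -> active={job_A:*/7, job_B:*/7, job_E:*/7}
Op 6: register job_D */11 -> active={job_A:*/7, job_B:*/7, job_D:*/11, job_E:*/7}
Op 7: unregister job_D -> active={job_A:*/7, job_B:*/7, job_E:*/7}
Op 8: register job_E */10 -> active={job_A:*/7, job_B:*/7, job_E:*/10}
Op 9: register job_C */8 -> active={job_A:*/7, job_B:*/7, job_C:*/8, job_E:*/10}
Op 10: register job_E */7 -> active={job_A:*/7, job_B:*/7, job_C:*/8, job_E:*/7}
Op 11: register job_B */17 -> active={job_A:*/7, job_B:*/17, job_C:*/8, job_E:*/7}
Op 12: register job_F */2 -> active={job_A:*/7, job_B:*/17, job_C:*/8, job_E:*/7, job_F:*/2}
  job_A: interval 7, next fire after T=295 is 301
  job_B: interval 17, next fire after T=295 is 306
  job_C: interval 8, next fire after T=295 is 296
  job_E: interval 7, next fire after T=295 is 301
  job_F: interval 2, next fire after T=295 is 296
Earliest = 296, winner (lex tiebreak) = job_C

Answer: job_C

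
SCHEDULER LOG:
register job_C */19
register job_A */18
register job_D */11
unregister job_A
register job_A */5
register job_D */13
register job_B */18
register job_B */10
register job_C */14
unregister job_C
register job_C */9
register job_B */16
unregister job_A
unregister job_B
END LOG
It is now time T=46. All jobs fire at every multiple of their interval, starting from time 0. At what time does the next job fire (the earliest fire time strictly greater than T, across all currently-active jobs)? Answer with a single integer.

Answer: 52

Derivation:
Op 1: register job_C */19 -> active={job_C:*/19}
Op 2: register job_A */18 -> active={job_A:*/18, job_C:*/19}
Op 3: register job_D */11 -> active={job_A:*/18, job_C:*/19, job_D:*/11}
Op 4: unregister job_A -> active={job_C:*/19, job_D:*/11}
Op 5: register job_A */5 -> active={job_A:*/5, job_C:*/19, job_D:*/11}
Op 6: register job_D */13 -> active={job_A:*/5, job_C:*/19, job_D:*/13}
Op 7: register job_B */18 -> active={job_A:*/5, job_B:*/18, job_C:*/19, job_D:*/13}
Op 8: register job_B */10 -> active={job_A:*/5, job_B:*/10, job_C:*/19, job_D:*/13}
Op 9: register job_C */14 -> active={job_A:*/5, job_B:*/10, job_C:*/14, job_D:*/13}
Op 10: unregister job_C -> active={job_A:*/5, job_B:*/10, job_D:*/13}
Op 11: register job_C */9 -> active={job_A:*/5, job_B:*/10, job_C:*/9, job_D:*/13}
Op 12: register job_B */16 -> active={job_A:*/5, job_B:*/16, job_C:*/9, job_D:*/13}
Op 13: unregister job_A -> active={job_B:*/16, job_C:*/9, job_D:*/13}
Op 14: unregister job_B -> active={job_C:*/9, job_D:*/13}
  job_C: interval 9, next fire after T=46 is 54
  job_D: interval 13, next fire after T=46 is 52
Earliest fire time = 52 (job job_D)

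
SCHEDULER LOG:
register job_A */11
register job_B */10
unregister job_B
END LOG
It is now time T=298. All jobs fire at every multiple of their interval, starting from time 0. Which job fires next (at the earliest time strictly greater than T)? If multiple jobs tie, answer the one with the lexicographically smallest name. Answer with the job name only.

Answer: job_A

Derivation:
Op 1: register job_A */11 -> active={job_A:*/11}
Op 2: register job_B */10 -> active={job_A:*/11, job_B:*/10}
Op 3: unregister job_B -> active={job_A:*/11}
  job_A: interval 11, next fire after T=298 is 308
Earliest = 308, winner (lex tiebreak) = job_A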